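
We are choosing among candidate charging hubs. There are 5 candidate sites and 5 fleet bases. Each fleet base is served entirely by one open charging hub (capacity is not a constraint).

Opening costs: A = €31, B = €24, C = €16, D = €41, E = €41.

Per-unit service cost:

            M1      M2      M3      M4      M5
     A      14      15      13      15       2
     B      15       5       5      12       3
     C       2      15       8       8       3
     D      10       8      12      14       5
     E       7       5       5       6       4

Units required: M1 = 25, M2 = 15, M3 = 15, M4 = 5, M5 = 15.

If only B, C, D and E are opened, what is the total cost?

Each fleet base is assigned to its cheapest site among the open ones.
{B, C, D, E}: M1→C 2·25=50, M2→B 5·15=75, M3→B 5·15=75, M4→E 6·5=30, M5→B 3·15=45. Service 275; fixed 122; total 397.

Total cost: 397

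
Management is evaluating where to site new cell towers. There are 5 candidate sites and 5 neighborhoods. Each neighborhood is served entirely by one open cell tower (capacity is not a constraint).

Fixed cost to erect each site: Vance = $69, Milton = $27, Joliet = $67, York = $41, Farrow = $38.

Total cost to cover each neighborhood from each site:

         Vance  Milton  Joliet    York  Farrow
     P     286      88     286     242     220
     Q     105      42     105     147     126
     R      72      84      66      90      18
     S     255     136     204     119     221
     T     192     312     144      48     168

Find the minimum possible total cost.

For any fixed open set, each neighborhood goes to its cheapest open site; total = fixed + service.
{Milton, York, Farrow}: P→Milton 88, Q→Milton 42, R→Farrow 18, S→York 119, T→York 48. Service 315; fixed 106; total 421.
{Milton, York}: service 381 + fixed 68 = 449
{Milton, Joliet, York, Farrow}: service 315 + fixed 173 = 488
{Vance, Milton, Joliet, York, Farrow}: service 315 + fixed 242 = 557
No other subset beats 421.

Minimum total cost: 421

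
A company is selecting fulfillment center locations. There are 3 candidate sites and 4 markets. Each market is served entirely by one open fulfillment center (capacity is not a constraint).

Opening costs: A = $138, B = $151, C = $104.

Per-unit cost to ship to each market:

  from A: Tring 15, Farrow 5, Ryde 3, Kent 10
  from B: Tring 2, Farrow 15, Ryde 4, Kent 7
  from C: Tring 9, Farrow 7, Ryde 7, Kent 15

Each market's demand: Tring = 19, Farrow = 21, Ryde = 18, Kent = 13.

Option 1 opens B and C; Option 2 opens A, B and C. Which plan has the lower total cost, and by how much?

Option 1: {B, C}: Tring→B 2·19=38, Farrow→C 7·21=147, Ryde→B 4·18=72, Kent→B 7·13=91. Service 348; fixed 255; total 603.
Option 2: {A, B, C}: Tring→B 2·19=38, Farrow→A 5·21=105, Ryde→A 3·18=54, Kent→B 7·13=91. Service 288; fixed 393; total 681.
Difference: |603 − 681| = 78.

Option 1 is cheaper by 78.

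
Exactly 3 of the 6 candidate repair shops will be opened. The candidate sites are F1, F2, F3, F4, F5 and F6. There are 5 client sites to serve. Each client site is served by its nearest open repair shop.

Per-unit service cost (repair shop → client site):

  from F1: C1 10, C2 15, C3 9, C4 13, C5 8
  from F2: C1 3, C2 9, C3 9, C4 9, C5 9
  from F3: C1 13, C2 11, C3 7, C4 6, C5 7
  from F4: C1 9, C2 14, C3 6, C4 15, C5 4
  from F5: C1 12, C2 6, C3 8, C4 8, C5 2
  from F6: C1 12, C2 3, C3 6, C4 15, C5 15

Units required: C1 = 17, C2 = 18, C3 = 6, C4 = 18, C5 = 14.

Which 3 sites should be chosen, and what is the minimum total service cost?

With exactly 3 open, each client site uses its cheapest among the chosen.
{F2, F5, F6}: C1→F2 3·17=51, C2→F6 3·18=54, C3→F6 6·6=36, C4→F5 8·18=144, C5→F5 2·14=28. Service cost 313.
{F2, F3, F5}: service cost 337
{F2, F3, F6}: service cost 347
Among all 20 size-3 choices, {F2, F5, F6} is lowest.

Choose F2, F5 and F6; total service cost 313.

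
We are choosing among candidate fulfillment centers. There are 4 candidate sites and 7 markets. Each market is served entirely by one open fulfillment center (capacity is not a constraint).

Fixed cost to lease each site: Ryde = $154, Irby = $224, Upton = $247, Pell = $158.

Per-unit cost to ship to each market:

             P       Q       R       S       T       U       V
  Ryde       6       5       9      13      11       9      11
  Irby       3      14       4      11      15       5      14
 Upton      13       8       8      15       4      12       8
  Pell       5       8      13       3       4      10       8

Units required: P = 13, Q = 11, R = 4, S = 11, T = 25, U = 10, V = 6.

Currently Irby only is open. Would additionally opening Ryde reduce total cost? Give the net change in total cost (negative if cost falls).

Yes — net change −63 (cost falls by 63).

Current service cost with {Irby}: 839.
Adding Ryde: each market re-picks its cheapest; new service cost 622, saving 217.
Extra fixed cost: 154. Net change = 154 − 217 = -63.
(Totals: 1063 → 1000.)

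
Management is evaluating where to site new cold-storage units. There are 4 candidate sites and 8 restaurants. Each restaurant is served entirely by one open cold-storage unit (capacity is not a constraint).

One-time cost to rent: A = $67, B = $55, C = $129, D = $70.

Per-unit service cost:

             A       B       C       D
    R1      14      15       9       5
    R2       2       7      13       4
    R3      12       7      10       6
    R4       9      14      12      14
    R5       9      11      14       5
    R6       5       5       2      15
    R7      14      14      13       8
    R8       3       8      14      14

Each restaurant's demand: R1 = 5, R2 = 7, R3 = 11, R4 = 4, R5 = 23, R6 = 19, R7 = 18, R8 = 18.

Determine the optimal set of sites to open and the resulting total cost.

Open A and D; minimum total cost 686.

For any fixed open set, each restaurant goes to its cheapest open site; total = fixed + service.
{A, D}: R1→D 5·5=25, R2→A 2·7=14, R3→D 6·11=66, R4→A 9·4=36, R5→D 5·23=115, R6→A 5·19=95, R7→D 8·18=144, R8→A 3·18=54. Service 549; fixed 137; total 686.
{A, B, D}: service 549 + fixed 192 = 741
{A, C, D}: R1→D 5·5=25, R2→A 2·7=14, R3→D 6·11=66, R4→A 9·4=36, R5→D 5·23=115, R6→C 2·19=38, R7→D 8·18=144, R8→A 3·18=54. Service 492; fixed 266; total 758.
{A, B, C, D}: service 492 + fixed 321 = 813
No other subset beats 686.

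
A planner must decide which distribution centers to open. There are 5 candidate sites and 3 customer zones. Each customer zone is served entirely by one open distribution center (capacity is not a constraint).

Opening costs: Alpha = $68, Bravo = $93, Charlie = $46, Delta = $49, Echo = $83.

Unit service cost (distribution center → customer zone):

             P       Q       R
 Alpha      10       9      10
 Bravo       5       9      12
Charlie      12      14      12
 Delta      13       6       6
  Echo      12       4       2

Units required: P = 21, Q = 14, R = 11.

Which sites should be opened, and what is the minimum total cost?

Open Bravo and Echo; minimum total cost 359.

For any fixed open set, each customer zone goes to its cheapest open site; total = fixed + service.
{Bravo, Echo}: P→Bravo 5·21=105, Q→Echo 4·14=56, R→Echo 2·11=22. Service 183; fixed 176; total 359.
{Bravo, Delta}: service 255 + fixed 142 = 397
{Bravo, Charlie, Echo}: service 183 + fixed 222 = 405
{Alpha, Bravo, Charlie, Delta, Echo}: service 183 + fixed 339 = 522
No other subset beats 359.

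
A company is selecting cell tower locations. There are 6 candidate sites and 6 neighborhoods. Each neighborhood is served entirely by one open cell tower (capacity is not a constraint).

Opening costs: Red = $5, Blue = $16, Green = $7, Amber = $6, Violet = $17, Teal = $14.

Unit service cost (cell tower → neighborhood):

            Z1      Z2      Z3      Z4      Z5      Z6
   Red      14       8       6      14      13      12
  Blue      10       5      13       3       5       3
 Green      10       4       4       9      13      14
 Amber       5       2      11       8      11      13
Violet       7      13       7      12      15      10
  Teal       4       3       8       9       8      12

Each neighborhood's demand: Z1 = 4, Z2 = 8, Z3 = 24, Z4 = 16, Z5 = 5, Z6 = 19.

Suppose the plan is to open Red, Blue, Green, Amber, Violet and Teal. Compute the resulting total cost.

Each neighborhood is assigned to its cheapest site among the open ones.
{Red, Blue, Green, Amber, Violet, Teal}: Z1→Teal 4·4=16, Z2→Amber 2·8=16, Z3→Green 4·24=96, Z4→Blue 3·16=48, Z5→Blue 5·5=25, Z6→Blue 3·19=57. Service 258; fixed 65; total 323.

Total cost: 323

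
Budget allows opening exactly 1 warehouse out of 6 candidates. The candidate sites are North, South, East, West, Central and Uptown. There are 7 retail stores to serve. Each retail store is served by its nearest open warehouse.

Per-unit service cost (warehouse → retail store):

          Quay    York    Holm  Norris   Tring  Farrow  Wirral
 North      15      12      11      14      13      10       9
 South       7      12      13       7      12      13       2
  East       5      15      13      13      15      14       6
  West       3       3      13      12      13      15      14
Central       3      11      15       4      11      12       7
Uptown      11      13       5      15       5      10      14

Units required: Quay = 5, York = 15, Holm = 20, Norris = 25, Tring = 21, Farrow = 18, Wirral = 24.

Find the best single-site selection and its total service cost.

With exactly 1 open, each retail store uses its cheapest among the chosen.
{South}: Quay→South 7·5=35, York→South 12·15=180, Holm→South 13·20=260, Norris→South 7·25=175, Tring→South 12·21=252, Farrow→South 13·18=234, Wirral→South 2·24=48. Service cost 1184.
{Central}: service cost 1195
{Uptown}: service cost 1346
Among all 6 size-1 choices, {South} is lowest.

Choose South only; total service cost 1184.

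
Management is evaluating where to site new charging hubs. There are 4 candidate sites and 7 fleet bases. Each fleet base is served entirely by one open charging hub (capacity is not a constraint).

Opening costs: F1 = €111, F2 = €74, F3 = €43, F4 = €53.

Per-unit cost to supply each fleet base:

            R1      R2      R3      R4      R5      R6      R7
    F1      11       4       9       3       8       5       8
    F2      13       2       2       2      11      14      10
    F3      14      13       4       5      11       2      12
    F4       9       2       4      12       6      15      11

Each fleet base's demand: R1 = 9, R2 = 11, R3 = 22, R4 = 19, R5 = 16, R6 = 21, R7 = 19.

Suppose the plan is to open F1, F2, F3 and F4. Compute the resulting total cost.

Total cost: 756

Each fleet base is assigned to its cheapest site among the open ones.
{F1, F2, F3, F4}: R1→F4 9·9=81, R2→F2 2·11=22, R3→F2 2·22=44, R4→F2 2·19=38, R5→F4 6·16=96, R6→F3 2·21=42, R7→F1 8·19=152. Service 475; fixed 281; total 756.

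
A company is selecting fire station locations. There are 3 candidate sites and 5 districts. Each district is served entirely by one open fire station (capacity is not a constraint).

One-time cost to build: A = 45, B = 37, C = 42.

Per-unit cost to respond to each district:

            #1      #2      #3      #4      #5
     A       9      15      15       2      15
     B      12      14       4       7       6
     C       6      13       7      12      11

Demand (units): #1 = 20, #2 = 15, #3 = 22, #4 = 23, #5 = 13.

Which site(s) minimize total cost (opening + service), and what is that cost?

Open A, B and C; minimum total cost 651.

For any fixed open set, each district goes to its cheapest open site; total = fixed + service.
{A, B, C}: #1→C 6·20=120, #2→C 13·15=195, #3→B 4·22=88, #4→A 2·23=46, #5→B 6·13=78. Service 527; fixed 124; total 651.
{A, B}: service 602 + fixed 82 = 684
{B, C}: #1→C 6·20=120, #2→C 13·15=195, #3→B 4·22=88, #4→B 7·23=161, #5→B 6·13=78. Service 642; fixed 79; total 721.
{B}: #1→B 12·20=240, #2→B 14·15=210, #3→B 4·22=88, #4→B 7·23=161, #5→B 6·13=78. Service 777; fixed 37; total 814.
No other subset beats 651.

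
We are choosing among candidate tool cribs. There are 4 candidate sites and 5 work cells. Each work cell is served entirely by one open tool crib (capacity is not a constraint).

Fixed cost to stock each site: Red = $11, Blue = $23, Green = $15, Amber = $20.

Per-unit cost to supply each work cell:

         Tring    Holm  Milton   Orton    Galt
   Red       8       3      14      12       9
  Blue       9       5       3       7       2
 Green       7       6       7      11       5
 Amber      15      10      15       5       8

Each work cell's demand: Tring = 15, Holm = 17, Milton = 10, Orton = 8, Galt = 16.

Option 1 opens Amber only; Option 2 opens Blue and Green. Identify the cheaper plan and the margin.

Option 2 is cheaper by 387.

Option 1: {Amber}: Tring→Amber 15·15=225, Holm→Amber 10·17=170, Milton→Amber 15·10=150, Orton→Amber 5·8=40, Galt→Amber 8·16=128. Service 713; fixed 20; total 733.
Option 2: {Blue, Green}: Tring→Green 7·15=105, Holm→Blue 5·17=85, Milton→Blue 3·10=30, Orton→Blue 7·8=56, Galt→Blue 2·16=32. Service 308; fixed 38; total 346.
Difference: |733 − 346| = 387.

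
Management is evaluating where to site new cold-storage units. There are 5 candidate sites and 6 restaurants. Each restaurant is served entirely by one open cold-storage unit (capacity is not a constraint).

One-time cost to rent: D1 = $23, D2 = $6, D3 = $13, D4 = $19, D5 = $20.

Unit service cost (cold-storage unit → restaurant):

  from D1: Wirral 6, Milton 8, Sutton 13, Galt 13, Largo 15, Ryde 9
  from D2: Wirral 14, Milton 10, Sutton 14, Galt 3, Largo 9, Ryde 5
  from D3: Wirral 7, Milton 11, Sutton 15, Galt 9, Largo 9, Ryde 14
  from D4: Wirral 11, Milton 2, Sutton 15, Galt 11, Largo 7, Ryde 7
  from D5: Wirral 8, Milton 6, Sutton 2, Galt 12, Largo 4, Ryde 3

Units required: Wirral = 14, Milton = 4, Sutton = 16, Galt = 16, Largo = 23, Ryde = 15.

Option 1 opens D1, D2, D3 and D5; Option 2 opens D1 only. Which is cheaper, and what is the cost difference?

Option 1: {D1, D2, D3, D5}: Wirral→D1 6·14=84, Milton→D5 6·4=24, Sutton→D5 2·16=32, Galt→D2 3·16=48, Largo→D5 4·23=92, Ryde→D5 3·15=45. Service 325; fixed 62; total 387.
Option 2: {D1}: Wirral→D1 6·14=84, Milton→D1 8·4=32, Sutton→D1 13·16=208, Galt→D1 13·16=208, Largo→D1 15·23=345, Ryde→D1 9·15=135. Service 1012; fixed 23; total 1035.
Difference: |387 − 1035| = 648.

Option 1 is cheaper by 648.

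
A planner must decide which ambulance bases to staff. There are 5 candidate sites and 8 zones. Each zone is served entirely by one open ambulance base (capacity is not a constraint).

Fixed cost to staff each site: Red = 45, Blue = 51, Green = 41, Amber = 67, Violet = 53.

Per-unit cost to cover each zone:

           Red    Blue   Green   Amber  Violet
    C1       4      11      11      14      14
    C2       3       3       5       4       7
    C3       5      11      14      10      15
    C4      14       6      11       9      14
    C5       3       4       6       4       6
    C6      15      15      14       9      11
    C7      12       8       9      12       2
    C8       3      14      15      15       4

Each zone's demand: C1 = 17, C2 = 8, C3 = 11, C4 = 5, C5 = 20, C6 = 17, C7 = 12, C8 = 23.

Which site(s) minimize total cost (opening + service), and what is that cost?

For any fixed open set, each zone goes to its cheapest open site; total = fixed + service.
{Red, Violet}: C1→Red 4·17=68, C2→Red 3·8=24, C3→Red 5·11=55, C4→Red 14·5=70, C5→Red 3·20=60, C6→Violet 11·17=187, C7→Violet 2·12=24, C8→Red 3·23=69. Service 557; fixed 98; total 655.
{Red, Amber, Violet}: service 498 + fixed 165 = 663
{Red, Blue, Violet}: C1→Red 4·17=68, C2→Red 3·8=24, C3→Red 5·11=55, C4→Blue 6·5=30, C5→Red 3·20=60, C6→Violet 11·17=187, C7→Violet 2·12=24, C8→Red 3·23=69. Service 517; fixed 149; total 666.
{Red, Blue, Green, Amber, Violet}: service 483 + fixed 257 = 740
No other subset beats 655.

Open Red and Violet; minimum total cost 655.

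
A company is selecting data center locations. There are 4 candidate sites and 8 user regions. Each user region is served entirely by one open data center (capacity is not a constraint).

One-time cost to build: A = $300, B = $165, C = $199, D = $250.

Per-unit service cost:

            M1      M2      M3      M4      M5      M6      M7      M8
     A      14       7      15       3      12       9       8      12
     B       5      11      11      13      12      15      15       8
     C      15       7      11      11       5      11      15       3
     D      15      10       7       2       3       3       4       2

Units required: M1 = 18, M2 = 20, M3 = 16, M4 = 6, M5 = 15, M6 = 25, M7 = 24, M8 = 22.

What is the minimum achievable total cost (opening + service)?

For any fixed open set, each user region goes to its cheapest open site; total = fixed + service.
{B, D}: M1→B 5·18=90, M2→D 10·20=200, M3→D 7·16=112, M4→D 2·6=12, M5→D 3·15=45, M6→D 3·25=75, M7→D 4·24=96, M8→D 2·22=44. Service 674; fixed 415; total 1089.
{D}: service 854 + fixed 250 = 1104
{B, C, D}: M1→B 5·18=90, M2→C 7·20=140, M3→D 7·16=112, M4→D 2·6=12, M5→D 3·15=45, M6→D 3·25=75, M7→D 4·24=96, M8→D 2·22=44. Service 614; fixed 614; total 1228.
{A, B, C, D}: service 614 + fixed 914 = 1528
(All 15 nonempty subsets were checked; B and D is lowest.)

Minimum total cost: 1089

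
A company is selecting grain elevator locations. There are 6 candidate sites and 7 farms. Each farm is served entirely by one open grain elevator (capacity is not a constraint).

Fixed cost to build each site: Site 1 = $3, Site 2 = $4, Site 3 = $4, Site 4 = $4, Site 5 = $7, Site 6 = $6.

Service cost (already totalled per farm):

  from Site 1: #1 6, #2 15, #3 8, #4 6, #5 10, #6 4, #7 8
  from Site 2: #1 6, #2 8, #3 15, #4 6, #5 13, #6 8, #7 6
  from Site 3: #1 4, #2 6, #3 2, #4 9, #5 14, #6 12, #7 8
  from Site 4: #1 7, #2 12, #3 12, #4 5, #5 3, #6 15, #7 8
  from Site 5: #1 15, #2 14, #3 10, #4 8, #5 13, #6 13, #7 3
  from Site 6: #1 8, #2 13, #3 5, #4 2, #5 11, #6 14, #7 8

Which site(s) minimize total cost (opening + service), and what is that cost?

Open Site 1, Site 3 and Site 4; minimum total cost 43.

For any fixed open set, each farm goes to its cheapest open site; total = fixed + service.
{Site 1, Site 3, Site 4}: #1→Site 3 4, #2→Site 3 6, #3→Site 3 2, #4→Site 4 5, #5→Site 4 3, #6→Site 1 4, #7→Site 1 8. Service 32; fixed 11; total 43.
{Site 1, Site 2, Site 3, Site 4}: service 30 + fixed 15 = 45
{Site 1, Site 3, Site 4, Site 5}: #1→Site 3 4, #2→Site 3 6, #3→Site 3 2, #4→Site 4 5, #5→Site 4 3, #6→Site 1 4, #7→Site 5 3. Service 27; fixed 18; total 45.
{Site 1, Site 2, Site 3, Site 4, Site 5, Site 6}: service 24 + fixed 28 = 52
No other subset beats 43.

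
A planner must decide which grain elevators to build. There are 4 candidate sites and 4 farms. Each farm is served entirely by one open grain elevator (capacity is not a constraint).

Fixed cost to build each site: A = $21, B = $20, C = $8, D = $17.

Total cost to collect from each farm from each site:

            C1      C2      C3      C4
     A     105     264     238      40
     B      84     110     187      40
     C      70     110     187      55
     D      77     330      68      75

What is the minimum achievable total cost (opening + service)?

For any fixed open set, each farm goes to its cheapest open site; total = fixed + service.
{C, D}: C1→C 70, C2→C 110, C3→D 68, C4→C 55. Service 303; fixed 25; total 328.
{B, D}: service 295 + fixed 37 = 332
{B, C, D}: C1→C 70, C2→B 110, C3→D 68, C4→B 40. Service 288; fixed 45; total 333.
{A, B, C, D}: service 288 + fixed 66 = 354
No other subset beats 328.

Minimum total cost: 328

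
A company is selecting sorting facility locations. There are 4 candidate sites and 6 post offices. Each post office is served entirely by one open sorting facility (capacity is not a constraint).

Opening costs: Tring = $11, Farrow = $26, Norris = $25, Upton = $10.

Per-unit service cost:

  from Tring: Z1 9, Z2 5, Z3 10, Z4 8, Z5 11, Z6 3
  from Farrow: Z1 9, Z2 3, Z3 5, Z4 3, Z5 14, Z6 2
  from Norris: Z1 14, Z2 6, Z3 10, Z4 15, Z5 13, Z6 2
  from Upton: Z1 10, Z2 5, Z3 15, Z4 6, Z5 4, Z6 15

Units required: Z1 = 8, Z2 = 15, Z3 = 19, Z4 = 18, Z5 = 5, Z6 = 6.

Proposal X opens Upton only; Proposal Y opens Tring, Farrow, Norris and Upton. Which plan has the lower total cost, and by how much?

Proposal Y is cheaper by 298.

Proposal X: {Upton}: Z1→Upton 10·8=80, Z2→Upton 5·15=75, Z3→Upton 15·19=285, Z4→Upton 6·18=108, Z5→Upton 4·5=20, Z6→Upton 15·6=90. Service 658; fixed 10; total 668.
Proposal Y: {Tring, Farrow, Norris, Upton}: Z1→Tring 9·8=72, Z2→Farrow 3·15=45, Z3→Farrow 5·19=95, Z4→Farrow 3·18=54, Z5→Upton 4·5=20, Z6→Farrow 2·6=12. Service 298; fixed 72; total 370.
Difference: |668 − 370| = 298.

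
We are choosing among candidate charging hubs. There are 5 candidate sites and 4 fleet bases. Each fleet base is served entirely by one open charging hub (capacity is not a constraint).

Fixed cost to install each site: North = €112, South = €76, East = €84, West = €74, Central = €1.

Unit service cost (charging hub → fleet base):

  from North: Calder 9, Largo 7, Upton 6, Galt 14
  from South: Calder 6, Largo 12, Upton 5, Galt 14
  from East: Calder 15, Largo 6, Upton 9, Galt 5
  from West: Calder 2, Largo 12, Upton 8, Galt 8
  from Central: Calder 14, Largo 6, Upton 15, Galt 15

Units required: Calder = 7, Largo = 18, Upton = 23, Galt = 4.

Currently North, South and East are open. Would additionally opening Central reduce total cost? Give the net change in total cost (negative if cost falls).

No — net change +1 (cost rises by 1).

Current service cost with {North, South, East}: 285.
Adding Central: each fleet base re-picks its cheapest; new service cost 285, saving 0.
Extra fixed cost: 1. Net change = 1 − 0 = 1.
(Totals: 557 → 558.)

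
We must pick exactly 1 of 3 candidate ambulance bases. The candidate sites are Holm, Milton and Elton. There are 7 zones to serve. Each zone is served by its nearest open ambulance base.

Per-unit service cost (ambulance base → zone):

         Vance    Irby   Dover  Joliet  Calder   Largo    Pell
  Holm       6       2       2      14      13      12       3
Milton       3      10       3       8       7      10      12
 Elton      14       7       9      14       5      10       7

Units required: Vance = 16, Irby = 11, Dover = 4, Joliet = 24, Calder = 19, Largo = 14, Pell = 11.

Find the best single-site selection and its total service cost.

With exactly 1 open, each zone uses its cheapest among the chosen.
{Milton}: Vance→Milton 3·16=48, Irby→Milton 10·11=110, Dover→Milton 3·4=12, Joliet→Milton 8·24=192, Calder→Milton 7·19=133, Largo→Milton 10·14=140, Pell→Milton 12·11=132. Service cost 767.
{Holm}: service cost 910
{Elton}: service cost 985
Among all 3 size-1 choices, {Milton} is lowest.

Choose Milton only; total service cost 767.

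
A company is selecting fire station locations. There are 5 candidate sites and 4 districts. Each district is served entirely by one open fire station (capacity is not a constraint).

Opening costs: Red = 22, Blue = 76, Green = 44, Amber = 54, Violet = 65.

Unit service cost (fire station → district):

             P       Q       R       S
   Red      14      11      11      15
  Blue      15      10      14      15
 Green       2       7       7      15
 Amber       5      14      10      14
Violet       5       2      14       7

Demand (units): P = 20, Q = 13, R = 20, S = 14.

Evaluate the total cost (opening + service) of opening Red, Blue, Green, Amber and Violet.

Each district is assigned to its cheapest site among the open ones.
{Red, Blue, Green, Amber, Violet}: P→Green 2·20=40, Q→Violet 2·13=26, R→Green 7·20=140, S→Violet 7·14=98. Service 304; fixed 261; total 565.

Total cost: 565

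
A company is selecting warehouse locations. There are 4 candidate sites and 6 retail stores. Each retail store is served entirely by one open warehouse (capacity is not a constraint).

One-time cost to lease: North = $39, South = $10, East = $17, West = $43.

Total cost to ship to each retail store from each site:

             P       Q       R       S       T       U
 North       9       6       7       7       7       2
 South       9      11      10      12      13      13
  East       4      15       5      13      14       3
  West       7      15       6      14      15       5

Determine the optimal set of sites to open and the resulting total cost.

Open East only; minimum total cost 71.

For any fixed open set, each retail store goes to its cheapest open site; total = fixed + service.
{East}: P→East 4, Q→East 15, R→East 5, S→East 13, T→East 14, U→East 3. Service 54; fixed 17; total 71.
{South, East}: service 48 + fixed 27 = 75
{North}: service 38 + fixed 39 = 77
{North, South, East, West}: service 31 + fixed 109 = 140
(All 15 nonempty subsets were checked; East only is lowest.)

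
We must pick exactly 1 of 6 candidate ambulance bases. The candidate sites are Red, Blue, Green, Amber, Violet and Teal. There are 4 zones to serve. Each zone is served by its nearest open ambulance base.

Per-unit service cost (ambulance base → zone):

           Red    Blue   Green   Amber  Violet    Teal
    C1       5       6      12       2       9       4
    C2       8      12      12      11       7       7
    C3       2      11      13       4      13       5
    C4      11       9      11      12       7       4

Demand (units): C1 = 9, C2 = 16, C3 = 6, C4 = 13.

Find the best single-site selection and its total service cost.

Choose Teal only; total service cost 230.

With exactly 1 open, each zone uses its cheapest among the chosen.
{Teal}: C1→Teal 4·9=36, C2→Teal 7·16=112, C3→Teal 5·6=30, C4→Teal 4·13=52. Service cost 230.
{Red}: service cost 328
{Violet}: service cost 362
Among all 6 size-1 choices, {Teal} is lowest.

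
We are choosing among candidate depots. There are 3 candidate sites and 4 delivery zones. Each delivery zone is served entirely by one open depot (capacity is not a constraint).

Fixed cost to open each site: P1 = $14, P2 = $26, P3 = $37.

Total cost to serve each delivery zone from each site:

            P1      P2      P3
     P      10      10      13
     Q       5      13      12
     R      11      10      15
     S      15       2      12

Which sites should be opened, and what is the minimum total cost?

For any fixed open set, each delivery zone goes to its cheapest open site; total = fixed + service.
{P1}: P→P1 10, Q→P1 5, R→P1 11, S→P1 15. Service 41; fixed 14; total 55.
{P2}: P→P2 10, Q→P2 13, R→P2 10, S→P2 2. Service 35; fixed 26; total 61.
{P1, P2}: service 27 + fixed 40 = 67
{P1, P2, P3}: P→P1 10, Q→P1 5, R→P2 10, S→P2 2. Service 27; fixed 77; total 104.
No other subset beats 55.

Open P1 only; minimum total cost 55.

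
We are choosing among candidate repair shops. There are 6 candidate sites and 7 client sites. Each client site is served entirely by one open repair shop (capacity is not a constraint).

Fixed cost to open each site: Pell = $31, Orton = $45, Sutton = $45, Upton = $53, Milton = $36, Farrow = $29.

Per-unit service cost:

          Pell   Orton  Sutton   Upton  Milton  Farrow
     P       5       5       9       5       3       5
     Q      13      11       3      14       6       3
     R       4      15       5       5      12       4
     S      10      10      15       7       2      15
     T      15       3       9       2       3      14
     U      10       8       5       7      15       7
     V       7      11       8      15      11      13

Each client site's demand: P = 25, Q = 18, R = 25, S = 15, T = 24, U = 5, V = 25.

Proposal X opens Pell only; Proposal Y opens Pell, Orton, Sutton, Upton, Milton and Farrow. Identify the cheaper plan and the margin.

Proposal X: {Pell}: P→Pell 5·25=125, Q→Pell 13·18=234, R→Pell 4·25=100, S→Pell 10·15=150, T→Pell 15·24=360, U→Pell 10·5=50, V→Pell 7·25=175. Service 1194; fixed 31; total 1225.
Proposal Y: {Pell, Orton, Sutton, Upton, Milton, Farrow}: P→Milton 3·25=75, Q→Sutton 3·18=54, R→Pell 4·25=100, S→Milton 2·15=30, T→Upton 2·24=48, U→Sutton 5·5=25, V→Pell 7·25=175. Service 507; fixed 239; total 746.
Difference: |1225 − 746| = 479.

Proposal Y is cheaper by 479.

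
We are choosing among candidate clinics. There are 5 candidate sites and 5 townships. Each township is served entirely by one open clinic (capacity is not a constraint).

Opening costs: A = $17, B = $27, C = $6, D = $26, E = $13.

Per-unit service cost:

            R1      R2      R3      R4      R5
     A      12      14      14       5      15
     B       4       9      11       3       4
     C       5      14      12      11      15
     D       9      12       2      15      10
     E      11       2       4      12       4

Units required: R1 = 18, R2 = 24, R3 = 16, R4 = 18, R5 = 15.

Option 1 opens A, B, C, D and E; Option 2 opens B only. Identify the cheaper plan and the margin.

Option 1: {A, B, C, D, E}: R1→B 4·18=72, R2→E 2·24=48, R3→D 2·16=32, R4→B 3·18=54, R5→B 4·15=60. Service 266; fixed 89; total 355.
Option 2: {B}: R1→B 4·18=72, R2→B 9·24=216, R3→B 11·16=176, R4→B 3·18=54, R5→B 4·15=60. Service 578; fixed 27; total 605.
Difference: |355 − 605| = 250.

Option 1 is cheaper by 250.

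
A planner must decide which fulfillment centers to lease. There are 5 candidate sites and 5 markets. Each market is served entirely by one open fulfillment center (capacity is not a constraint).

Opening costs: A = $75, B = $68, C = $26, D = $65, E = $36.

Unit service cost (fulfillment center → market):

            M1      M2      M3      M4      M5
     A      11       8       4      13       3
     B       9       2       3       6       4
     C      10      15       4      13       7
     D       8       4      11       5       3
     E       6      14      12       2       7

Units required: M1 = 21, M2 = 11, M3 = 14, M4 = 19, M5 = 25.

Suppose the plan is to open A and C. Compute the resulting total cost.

Total cost: 777

Each market is assigned to its cheapest site among the open ones.
{A, C}: M1→C 10·21=210, M2→A 8·11=88, M3→A 4·14=56, M4→A 13·19=247, M5→A 3·25=75. Service 676; fixed 101; total 777.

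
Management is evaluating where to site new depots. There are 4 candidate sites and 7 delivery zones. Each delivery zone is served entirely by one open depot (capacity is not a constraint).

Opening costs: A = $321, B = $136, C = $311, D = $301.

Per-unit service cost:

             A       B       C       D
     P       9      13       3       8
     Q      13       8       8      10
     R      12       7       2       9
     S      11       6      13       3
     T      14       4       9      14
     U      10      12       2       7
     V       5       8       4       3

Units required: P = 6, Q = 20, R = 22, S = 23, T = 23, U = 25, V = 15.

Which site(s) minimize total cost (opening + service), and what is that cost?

For any fixed open set, each delivery zone goes to its cheapest open site; total = fixed + service.
{B, C}: P→C 3·6=18, Q→B 8·20=160, R→C 2·22=44, S→B 6·23=138, T→B 4·23=92, U→C 2·25=50, V→C 4·15=60. Service 562; fixed 447; total 1009.
{C}: P→C 3·6=18, Q→C 8·20=160, R→C 2·22=44, S→C 13·23=299, T→C 9·23=207, U→C 2·25=50, V→C 4·15=60. Service 838; fixed 311; total 1149.
{B}: P→B 13·6=78, Q→B 8·20=160, R→B 7·22=154, S→B 6·23=138, T→B 4·23=92, U→B 12·25=300, V→B 8·15=120. Service 1042; fixed 136; total 1178.
{A, B, C, D}: P→C 3·6=18, Q→B 8·20=160, R→C 2·22=44, S→D 3·23=69, T→B 4·23=92, U→C 2·25=50, V→D 3·15=45. Service 478; fixed 1069; total 1547.
No other subset beats 1009.

Open B and C; minimum total cost 1009.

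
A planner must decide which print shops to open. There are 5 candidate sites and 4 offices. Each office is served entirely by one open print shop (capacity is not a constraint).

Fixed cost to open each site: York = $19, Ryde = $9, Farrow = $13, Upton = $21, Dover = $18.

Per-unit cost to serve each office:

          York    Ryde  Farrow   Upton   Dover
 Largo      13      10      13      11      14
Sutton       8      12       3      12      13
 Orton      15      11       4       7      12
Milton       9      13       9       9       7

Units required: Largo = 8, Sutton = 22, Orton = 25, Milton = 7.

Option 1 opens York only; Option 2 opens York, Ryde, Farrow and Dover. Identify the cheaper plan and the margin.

Option 2 is cheaper by 383.

Option 1: {York}: Largo→York 13·8=104, Sutton→York 8·22=176, Orton→York 15·25=375, Milton→York 9·7=63. Service 718; fixed 19; total 737.
Option 2: {York, Ryde, Farrow, Dover}: Largo→Ryde 10·8=80, Sutton→Farrow 3·22=66, Orton→Farrow 4·25=100, Milton→Dover 7·7=49. Service 295; fixed 59; total 354.
Difference: |737 − 354| = 383.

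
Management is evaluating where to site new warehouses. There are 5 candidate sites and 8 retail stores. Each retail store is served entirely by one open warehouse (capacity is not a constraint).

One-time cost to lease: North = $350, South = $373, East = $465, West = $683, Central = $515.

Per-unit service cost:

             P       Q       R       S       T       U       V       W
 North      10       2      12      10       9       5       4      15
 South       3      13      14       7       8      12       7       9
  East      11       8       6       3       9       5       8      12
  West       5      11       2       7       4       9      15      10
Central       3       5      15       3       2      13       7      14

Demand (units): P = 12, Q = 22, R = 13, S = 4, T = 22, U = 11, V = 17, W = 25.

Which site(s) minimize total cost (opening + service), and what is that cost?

Open North only; minimum total cost 1406.

For any fixed open set, each retail store goes to its cheapest open site; total = fixed + service.
{North}: P→North 10·12=120, Q→North 2·22=44, R→North 12·13=156, S→North 10·4=40, T→North 9·22=198, U→North 5·11=55, V→North 4·17=68, W→North 15·25=375. Service 1056; fixed 350; total 1406.
{North, South}: P→South 3·12=36, Q→North 2·22=44, R→North 12·13=156, S→South 7·4=28, T→South 8·22=176, U→North 5·11=55, V→North 4·17=68, W→South 9·25=225. Service 788; fixed 723; total 1511.
{Central}: P→Central 3·12=36, Q→Central 5·22=110, R→Central 15·13=195, S→Central 3·4=12, T→Central 2·22=44, U→Central 13·11=143, V→Central 7·17=119, W→Central 14·25=350. Service 1009; fixed 515; total 1524.
{North, South, East, West, Central}: service 510 + fixed 2386 = 2896
No other subset beats 1406.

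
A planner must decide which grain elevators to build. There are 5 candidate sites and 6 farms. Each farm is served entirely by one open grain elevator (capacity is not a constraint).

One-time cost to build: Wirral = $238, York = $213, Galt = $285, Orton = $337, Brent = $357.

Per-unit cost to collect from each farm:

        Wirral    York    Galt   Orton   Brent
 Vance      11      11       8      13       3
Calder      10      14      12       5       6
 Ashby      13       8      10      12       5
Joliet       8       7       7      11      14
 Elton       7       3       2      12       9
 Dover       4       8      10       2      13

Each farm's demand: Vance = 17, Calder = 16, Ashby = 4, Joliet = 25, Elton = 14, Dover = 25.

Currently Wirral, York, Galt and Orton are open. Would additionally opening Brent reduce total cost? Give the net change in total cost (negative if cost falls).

No — net change +260 (cost rises by 260).

Current service cost with {Wirral, York, Galt, Orton}: 501.
Adding Brent: each farm re-picks its cheapest; new service cost 404, saving 97.
Extra fixed cost: 357. Net change = 357 − 97 = 260.
(Totals: 1574 → 1834.)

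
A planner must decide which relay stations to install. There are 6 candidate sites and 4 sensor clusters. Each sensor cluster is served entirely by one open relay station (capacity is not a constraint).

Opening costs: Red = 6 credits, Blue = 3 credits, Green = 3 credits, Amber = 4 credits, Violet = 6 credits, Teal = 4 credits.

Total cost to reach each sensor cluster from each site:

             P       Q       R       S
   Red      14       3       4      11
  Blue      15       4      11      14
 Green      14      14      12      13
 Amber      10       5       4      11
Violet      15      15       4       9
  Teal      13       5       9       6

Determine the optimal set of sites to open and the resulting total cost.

Open Amber and Teal; minimum total cost 33.

For any fixed open set, each sensor cluster goes to its cheapest open site; total = fixed + service.
{Amber, Teal}: P→Amber 10, Q→Amber 5, R→Amber 4, S→Teal 6. Service 25; fixed 8; total 33.
{Amber}: P→Amber 10, Q→Amber 5, R→Amber 4, S→Amber 11. Service 30; fixed 4; total 34.
{Blue, Amber, Teal}: P→Amber 10, Q→Blue 4, R→Amber 4, S→Teal 6. Service 24; fixed 11; total 35.
{Red, Blue, Green, Amber, Violet, Teal}: P→Amber 10, Q→Red 3, R→Red 4, S→Teal 6. Service 23; fixed 26; total 49.
No other subset beats 33.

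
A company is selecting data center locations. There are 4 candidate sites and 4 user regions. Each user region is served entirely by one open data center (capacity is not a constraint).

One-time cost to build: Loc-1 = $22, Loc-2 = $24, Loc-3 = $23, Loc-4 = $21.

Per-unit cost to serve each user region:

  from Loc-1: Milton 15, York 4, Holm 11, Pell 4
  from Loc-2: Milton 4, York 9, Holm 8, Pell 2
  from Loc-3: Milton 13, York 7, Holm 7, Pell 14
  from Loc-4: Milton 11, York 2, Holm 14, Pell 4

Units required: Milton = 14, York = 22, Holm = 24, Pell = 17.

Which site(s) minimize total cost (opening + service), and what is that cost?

Open Loc-2, Loc-3 and Loc-4; minimum total cost 370.

For any fixed open set, each user region goes to its cheapest open site; total = fixed + service.
{Loc-2, Loc-3, Loc-4}: Milton→Loc-2 4·14=56, York→Loc-4 2·22=44, Holm→Loc-3 7·24=168, Pell→Loc-2 2·17=34. Service 302; fixed 68; total 370.
{Loc-2, Loc-4}: Milton→Loc-2 4·14=56, York→Loc-4 2·22=44, Holm→Loc-2 8·24=192, Pell→Loc-2 2·17=34. Service 326; fixed 45; total 371.
{Loc-1, Loc-2, Loc-3, Loc-4}: Milton→Loc-2 4·14=56, York→Loc-4 2·22=44, Holm→Loc-3 7·24=168, Pell→Loc-2 2·17=34. Service 302; fixed 90; total 392.
{Loc-4}: service 602 + fixed 21 = 623
No other subset beats 370.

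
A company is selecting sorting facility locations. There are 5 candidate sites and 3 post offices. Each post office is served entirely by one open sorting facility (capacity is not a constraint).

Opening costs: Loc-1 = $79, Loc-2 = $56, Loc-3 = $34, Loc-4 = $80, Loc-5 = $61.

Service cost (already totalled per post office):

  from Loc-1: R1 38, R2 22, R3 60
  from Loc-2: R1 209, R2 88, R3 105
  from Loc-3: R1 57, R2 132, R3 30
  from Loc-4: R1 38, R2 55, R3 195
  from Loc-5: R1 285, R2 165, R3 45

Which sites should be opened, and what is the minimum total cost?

For any fixed open set, each post office goes to its cheapest open site; total = fixed + service.
{Loc-1}: R1→Loc-1 38, R2→Loc-1 22, R3→Loc-1 60. Service 120; fixed 79; total 199.
{Loc-1, Loc-3}: R1→Loc-1 38, R2→Loc-1 22, R3→Loc-3 30. Service 90; fixed 113; total 203.
{Loc-3, Loc-4}: service 123 + fixed 114 = 237
{Loc-1, Loc-2, Loc-3, Loc-4, Loc-5}: R1→Loc-1 38, R2→Loc-1 22, R3→Loc-3 30. Service 90; fixed 310; total 400.
No other subset beats 199.

Open Loc-1 only; minimum total cost 199.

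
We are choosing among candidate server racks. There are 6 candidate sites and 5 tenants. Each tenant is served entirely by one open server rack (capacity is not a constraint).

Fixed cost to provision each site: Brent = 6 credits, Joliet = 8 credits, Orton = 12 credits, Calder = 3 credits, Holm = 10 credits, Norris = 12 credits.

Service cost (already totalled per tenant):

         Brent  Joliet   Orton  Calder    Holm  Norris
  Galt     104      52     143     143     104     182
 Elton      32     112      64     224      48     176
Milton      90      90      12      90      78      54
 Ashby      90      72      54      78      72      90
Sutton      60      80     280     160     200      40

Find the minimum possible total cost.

Minimum total cost: 228

For any fixed open set, each tenant goes to its cheapest open site; total = fixed + service.
{Brent, Joliet, Orton, Norris}: Galt→Joliet 52, Elton→Brent 32, Milton→Orton 12, Ashby→Orton 54, Sutton→Norris 40. Service 190; fixed 38; total 228.
{Brent, Joliet, Orton, Calder, Norris}: service 190 + fixed 41 = 231
{Brent, Joliet, Orton}: service 210 + fixed 26 = 236
{Brent, Joliet, Orton, Calder, Holm, Norris}: service 190 + fixed 51 = 241
No other subset beats 228.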